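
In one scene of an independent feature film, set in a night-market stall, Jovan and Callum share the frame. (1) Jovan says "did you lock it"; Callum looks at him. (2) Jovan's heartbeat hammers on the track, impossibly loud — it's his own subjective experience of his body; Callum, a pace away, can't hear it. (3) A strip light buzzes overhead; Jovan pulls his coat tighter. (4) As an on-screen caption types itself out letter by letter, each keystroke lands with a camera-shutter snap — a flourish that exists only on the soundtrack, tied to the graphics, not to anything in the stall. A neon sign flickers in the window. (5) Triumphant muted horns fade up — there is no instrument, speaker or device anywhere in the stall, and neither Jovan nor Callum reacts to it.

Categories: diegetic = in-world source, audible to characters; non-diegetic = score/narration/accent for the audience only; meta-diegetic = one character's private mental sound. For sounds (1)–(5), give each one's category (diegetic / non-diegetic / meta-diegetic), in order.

(1) is diegetic: Jovan is a character speaking aloud in the scene.
(2) it's Jovan's internal bodily sensation rendered as sound; only Jovan 'hears' it → meta-diegetic.
(3) a strip light is part of the location's real environment → diegetic.
Sound (4): it accompanies on-screen graphics, not anything inside the story world, so non-diegetic.
(5) is non-diegetic: nothing in the stall produces it and the characters don't hear it — pure soundtrack.

diegetic, meta-diegetic, diegetic, non-diegetic, non-diegetic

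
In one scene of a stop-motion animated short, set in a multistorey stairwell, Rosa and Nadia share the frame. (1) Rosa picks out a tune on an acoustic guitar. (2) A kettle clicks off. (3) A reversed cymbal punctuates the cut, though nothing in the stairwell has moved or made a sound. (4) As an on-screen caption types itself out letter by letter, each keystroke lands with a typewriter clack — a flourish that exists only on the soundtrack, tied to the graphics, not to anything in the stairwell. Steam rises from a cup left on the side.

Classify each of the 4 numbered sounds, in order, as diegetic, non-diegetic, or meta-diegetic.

diegetic, diegetic, non-diegetic, non-diegetic

(1) a character is playing an acoustic guitar on screen → diegetic.
Sound (2): the sound comes from a kettle physically present in the location, so diegetic.
(3) is non-diegetic: an editorial stinger — it belongs to the cut, not the story world.
Sound (4): the caption isn't part of the story world, so neither is the sound tied to it, so non-diegetic.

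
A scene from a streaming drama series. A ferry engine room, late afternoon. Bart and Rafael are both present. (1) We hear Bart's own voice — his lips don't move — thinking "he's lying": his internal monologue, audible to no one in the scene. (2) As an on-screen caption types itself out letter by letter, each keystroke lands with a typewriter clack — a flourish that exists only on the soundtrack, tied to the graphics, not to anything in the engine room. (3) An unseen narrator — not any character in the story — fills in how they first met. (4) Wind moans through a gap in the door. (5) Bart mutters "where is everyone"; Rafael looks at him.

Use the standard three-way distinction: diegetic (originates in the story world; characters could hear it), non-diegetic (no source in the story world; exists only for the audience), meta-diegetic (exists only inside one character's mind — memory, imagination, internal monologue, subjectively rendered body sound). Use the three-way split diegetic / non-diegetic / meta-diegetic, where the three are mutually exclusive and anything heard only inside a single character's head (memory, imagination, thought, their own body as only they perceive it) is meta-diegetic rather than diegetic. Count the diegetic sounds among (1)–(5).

Sound (1): Bart's thought-voice: a private mental sound no other character can hear, so meta-diegetic.
(2) sound married to a title/caption — outside the diegesis by definition → non-diegetic.
Sound (3): external voice-over — not a character, not heard by anyone in the scene, so non-diegetic.
Sound (4): wind is part of the location's real environment, so diegetic.
Sound (5): on-screen dialogue — Bart speaks and Rafael is there to hear, so diegetic.
So 2 of the 5 are diegetic: (4), (5).

2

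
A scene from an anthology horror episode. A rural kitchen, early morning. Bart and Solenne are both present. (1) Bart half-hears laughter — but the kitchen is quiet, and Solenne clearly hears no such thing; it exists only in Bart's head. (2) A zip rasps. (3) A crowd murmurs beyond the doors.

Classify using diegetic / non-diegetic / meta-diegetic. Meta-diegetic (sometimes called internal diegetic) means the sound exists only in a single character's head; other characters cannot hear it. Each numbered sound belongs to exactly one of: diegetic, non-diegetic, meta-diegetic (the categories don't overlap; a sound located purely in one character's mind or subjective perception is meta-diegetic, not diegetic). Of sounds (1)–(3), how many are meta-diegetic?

(1) the sound is imagined by Bart; nothing in the story world is producing it and Solenne can't hear it → meta-diegetic.
(2) is diegetic: a zip is a real object/event in the scene's world.
(3) is diegetic: a crowd is part of the location's real environment.
So 1 of the 3 is meta-diegetic: (1).

1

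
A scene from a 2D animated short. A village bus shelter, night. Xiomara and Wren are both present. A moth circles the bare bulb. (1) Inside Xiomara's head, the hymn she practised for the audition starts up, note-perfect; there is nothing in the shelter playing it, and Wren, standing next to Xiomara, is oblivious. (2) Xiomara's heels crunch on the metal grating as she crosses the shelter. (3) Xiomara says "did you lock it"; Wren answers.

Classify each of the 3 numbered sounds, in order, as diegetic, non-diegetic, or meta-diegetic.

meta-diegetic, diegetic, diegetic

Sound (1): it lives in Xiomara's subjectivity, not in the shelter, so meta-diegetic.
Sound (2): Xiomara's footsteps are produced in the story world, so diegetic.
(3) is diegetic: Xiomara is a character speaking aloud in the scene.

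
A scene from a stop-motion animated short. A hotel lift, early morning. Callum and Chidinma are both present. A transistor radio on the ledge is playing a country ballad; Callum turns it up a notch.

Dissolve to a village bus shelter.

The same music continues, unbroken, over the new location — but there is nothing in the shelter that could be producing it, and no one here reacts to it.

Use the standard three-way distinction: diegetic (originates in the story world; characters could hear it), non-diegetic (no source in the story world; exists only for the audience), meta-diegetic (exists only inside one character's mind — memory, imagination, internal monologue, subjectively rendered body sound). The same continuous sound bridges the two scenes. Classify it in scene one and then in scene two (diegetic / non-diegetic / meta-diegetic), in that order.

diegetic, non-diegetic

Scene one: a transistor radio is an on-screen source and Callum reacts to it → diegetic.
Scene two: there is no source in the shelter and no one hears it — it's now underscore → non-diegetic.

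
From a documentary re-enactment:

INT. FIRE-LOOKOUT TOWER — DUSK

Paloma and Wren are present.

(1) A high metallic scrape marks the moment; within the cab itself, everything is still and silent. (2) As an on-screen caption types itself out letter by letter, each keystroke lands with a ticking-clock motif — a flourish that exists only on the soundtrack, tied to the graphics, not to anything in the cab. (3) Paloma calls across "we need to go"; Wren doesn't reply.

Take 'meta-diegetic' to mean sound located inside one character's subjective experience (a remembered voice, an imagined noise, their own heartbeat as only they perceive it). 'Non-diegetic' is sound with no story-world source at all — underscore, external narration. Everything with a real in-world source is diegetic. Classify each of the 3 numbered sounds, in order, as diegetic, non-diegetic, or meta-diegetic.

non-diegetic, non-diegetic, diegetic

(1) is non-diegetic: it's a sound-design accent with no in-world source; no one in the scene can hear it.
Sound (2): the caption isn't part of the story world, so neither is the sound tied to it, so non-diegetic.
(3) is diegetic: spoken by a character present in the story world.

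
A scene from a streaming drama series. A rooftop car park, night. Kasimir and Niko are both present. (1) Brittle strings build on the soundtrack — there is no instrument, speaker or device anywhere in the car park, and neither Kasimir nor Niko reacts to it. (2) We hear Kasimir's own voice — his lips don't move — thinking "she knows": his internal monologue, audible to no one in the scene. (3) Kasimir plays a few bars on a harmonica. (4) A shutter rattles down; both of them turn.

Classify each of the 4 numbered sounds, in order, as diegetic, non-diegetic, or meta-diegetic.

non-diegetic, meta-diegetic, diegetic, diegetic

(1) is non-diegetic: it has no source in the story world and no character can hear it — it's underscore.
Sound (2): it's Kasimir's unspoken thought, heard only by the audience via his subjectivity, so meta-diegetic.
(3) is diegetic: Kasimir is producing the music live, in the story world.
(4) the sound comes from a shutter physically present in the location → diegetic.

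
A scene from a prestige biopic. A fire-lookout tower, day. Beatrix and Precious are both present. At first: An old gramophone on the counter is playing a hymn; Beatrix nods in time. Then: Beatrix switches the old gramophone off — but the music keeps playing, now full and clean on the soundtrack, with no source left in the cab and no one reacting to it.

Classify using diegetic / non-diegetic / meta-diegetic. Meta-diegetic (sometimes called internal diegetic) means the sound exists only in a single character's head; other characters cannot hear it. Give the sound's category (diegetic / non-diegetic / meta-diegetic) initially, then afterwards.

Initially: an old gramophone is a real in-scene source and Beatrix reacts to it → diegetic.
Afterwards: there is no longer any in-world source and no one can hear it — it has become underscore → non-diegetic.

diegetic, non-diegetic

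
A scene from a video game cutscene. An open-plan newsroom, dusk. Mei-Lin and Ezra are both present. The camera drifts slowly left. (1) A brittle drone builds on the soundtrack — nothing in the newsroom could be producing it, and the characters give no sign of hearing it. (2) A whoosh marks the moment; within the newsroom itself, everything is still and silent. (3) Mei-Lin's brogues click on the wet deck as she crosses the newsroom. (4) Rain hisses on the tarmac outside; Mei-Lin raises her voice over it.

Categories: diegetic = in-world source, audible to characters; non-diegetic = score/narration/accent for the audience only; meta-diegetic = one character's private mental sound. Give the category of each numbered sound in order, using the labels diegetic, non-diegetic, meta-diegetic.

non-diegetic, non-diegetic, diegetic, diegetic

(1) is non-diegetic: nothing in the newsroom produces it and the characters don't hear it — pure soundtrack.
Sound (2): it's a sound-design accent with no in-world source; no one in the scene can hear it, so non-diegetic.
(3) a character's body making contact with the set — an in-world sound → diegetic.
Sound (4): ambient/room sound belonging to the story's physical space, so diegetic.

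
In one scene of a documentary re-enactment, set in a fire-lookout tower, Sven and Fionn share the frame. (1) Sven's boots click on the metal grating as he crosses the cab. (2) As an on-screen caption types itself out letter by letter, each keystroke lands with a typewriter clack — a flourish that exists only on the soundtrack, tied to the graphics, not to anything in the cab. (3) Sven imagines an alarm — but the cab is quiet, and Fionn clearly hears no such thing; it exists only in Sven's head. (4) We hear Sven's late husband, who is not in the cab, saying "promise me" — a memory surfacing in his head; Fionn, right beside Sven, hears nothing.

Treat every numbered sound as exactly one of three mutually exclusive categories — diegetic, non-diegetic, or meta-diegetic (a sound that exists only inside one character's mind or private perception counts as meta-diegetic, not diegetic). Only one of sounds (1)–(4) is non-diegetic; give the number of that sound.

2

Sound (1): Sven's footsteps are produced in the story world, so diegetic.
Sound (2): sound married to a title/caption — outside the diegesis by definition, so non-diegetic.
(3) the sound is imagined by Sven; nothing in the story world is producing it and Fionn can't hear it → meta-diegetic.
(4) is meta-diegetic: the voice is a memory playing only inside Sven's mind; Fionn can't hear it.
Only (2) is non-diegetic.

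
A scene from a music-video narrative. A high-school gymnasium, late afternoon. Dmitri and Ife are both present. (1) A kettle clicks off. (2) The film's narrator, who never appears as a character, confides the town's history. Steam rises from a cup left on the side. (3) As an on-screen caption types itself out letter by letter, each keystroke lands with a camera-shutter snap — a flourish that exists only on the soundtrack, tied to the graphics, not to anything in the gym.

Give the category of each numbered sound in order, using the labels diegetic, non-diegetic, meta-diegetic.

diegetic, non-diegetic, non-diegetic

Sound (1): the sound comes from a kettle physically present in the location, so diegetic.
Sound (2): the narrator exists outside the story world, addressing only the audience, so non-diegetic.
Sound (3): it accompanies on-screen graphics, not anything inside the story world, so non-diegetic.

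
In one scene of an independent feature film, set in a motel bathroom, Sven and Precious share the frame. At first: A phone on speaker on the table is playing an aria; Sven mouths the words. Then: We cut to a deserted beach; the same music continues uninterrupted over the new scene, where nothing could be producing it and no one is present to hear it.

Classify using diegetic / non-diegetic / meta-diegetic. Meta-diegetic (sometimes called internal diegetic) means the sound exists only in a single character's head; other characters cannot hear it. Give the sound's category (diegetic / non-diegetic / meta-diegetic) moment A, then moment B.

Moment A: a phone on speaker is a real in-scene source and Sven reacts to it → diegetic.
Moment B: there is no longer any in-world source and no one can hear it — it has become underscore → non-diegetic.

diegetic, non-diegetic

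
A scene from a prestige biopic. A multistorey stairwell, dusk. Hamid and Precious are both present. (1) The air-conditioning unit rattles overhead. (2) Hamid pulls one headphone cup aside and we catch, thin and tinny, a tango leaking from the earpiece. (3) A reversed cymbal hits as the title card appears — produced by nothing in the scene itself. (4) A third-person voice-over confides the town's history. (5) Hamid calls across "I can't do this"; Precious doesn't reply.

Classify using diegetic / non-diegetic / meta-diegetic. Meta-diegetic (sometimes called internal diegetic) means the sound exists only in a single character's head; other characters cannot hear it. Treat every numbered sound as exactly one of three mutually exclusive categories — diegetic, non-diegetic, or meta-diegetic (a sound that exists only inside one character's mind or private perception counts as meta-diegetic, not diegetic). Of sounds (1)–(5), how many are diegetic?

(1) it's the actual ambient sound of the location → diegetic.
(2) the headphones are an on-screen source → diegetic.
(3) nothing in the scene produces it; it's an accent added for the audience → non-diegetic.
(4) is non-diegetic: external voice-over — not a character, not heard by anyone in the scene.
(5) Hamid is a character speaking aloud in the scene → diegetic.
So 3 of the 5 are diegetic: (1), (2), (5).

3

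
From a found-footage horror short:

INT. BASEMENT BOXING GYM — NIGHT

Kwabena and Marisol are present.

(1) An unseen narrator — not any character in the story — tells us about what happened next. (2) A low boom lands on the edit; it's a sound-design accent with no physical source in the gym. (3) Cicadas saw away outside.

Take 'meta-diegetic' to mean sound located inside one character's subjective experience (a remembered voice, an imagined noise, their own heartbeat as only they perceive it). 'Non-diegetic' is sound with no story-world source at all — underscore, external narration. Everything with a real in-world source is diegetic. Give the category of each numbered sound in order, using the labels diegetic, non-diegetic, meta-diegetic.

(1) commentary laid over the scene from outside the fiction → non-diegetic.
(2) is non-diegetic: it's a sound-design accent with no in-world source; no one in the scene can hear it.
(3) cicadas is part of the location's real environment → diegetic.

non-diegetic, non-diegetic, diegetic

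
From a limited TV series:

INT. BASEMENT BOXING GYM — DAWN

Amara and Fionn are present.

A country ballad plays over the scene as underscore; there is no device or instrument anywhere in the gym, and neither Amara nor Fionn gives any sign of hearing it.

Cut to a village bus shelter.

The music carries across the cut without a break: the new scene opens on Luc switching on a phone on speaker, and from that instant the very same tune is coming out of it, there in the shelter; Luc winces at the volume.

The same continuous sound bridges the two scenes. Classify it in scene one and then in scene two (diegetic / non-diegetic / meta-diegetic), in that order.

Scene one: there's no in-world source anywhere and no character hears it — underscore for the audience only → non-diegetic.
Scene two: once Luc turns on a phone on speaker, the music has a real source in the story world and Luc reacts to it → diegetic.

non-diegetic, diegetic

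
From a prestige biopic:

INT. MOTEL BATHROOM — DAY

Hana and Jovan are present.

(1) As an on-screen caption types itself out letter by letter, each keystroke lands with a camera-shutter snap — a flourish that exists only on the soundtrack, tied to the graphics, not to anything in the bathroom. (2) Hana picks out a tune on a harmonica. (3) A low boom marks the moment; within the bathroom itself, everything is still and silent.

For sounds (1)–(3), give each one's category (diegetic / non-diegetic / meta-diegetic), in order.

(1) is non-diegetic: sound married to a title/caption — outside the diegesis by definition.
(2) Hana is producing the music live, in the story world → diegetic.
(3) is non-diegetic: nothing in the scene produces it; it's an accent added for the audience.

non-diegetic, diegetic, non-diegetic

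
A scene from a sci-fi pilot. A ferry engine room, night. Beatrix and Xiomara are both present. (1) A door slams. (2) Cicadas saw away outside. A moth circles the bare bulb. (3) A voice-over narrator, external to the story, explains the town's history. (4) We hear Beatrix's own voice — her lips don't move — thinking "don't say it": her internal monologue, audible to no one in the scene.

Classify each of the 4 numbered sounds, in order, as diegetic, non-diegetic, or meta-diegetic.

Sound (1): the sound comes from a door physically present in the location, so diegetic.
(2) it's the actual ambient sound of the location → diegetic.
Sound (3): commentary laid over the scene from outside the fiction, so non-diegetic.
(4) internal monologue — inside Beatrix's mind, not spoken into the scene → meta-diegetic.

diegetic, diegetic, non-diegetic, meta-diegetic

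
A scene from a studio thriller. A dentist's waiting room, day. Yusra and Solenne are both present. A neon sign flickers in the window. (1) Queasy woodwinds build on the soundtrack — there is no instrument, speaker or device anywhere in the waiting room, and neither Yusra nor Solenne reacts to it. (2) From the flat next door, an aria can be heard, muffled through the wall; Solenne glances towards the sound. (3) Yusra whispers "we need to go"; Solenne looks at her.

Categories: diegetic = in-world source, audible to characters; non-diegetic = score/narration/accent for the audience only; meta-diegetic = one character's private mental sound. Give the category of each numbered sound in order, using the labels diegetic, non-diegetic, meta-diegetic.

(1) is non-diegetic: it has no source in the story world and no character can hear it — it's underscore.
Sound (2): off-screen diegetic: the source is out of frame but still in the story's space, so diegetic.
(3) on-screen dialogue — Yusra speaks and Solenne is there to hear → diegetic.

non-diegetic, diegetic, diegetic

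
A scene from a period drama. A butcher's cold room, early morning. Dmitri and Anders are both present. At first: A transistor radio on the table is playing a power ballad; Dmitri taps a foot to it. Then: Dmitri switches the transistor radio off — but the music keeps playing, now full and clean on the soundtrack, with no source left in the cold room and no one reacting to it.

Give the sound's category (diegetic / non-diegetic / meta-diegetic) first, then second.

diegetic, non-diegetic

First: a transistor radio is a real in-scene source and Dmitri reacts to it → diegetic.
Second: there is no longer any in-world source and no one can hear it — it has become underscore → non-diegetic.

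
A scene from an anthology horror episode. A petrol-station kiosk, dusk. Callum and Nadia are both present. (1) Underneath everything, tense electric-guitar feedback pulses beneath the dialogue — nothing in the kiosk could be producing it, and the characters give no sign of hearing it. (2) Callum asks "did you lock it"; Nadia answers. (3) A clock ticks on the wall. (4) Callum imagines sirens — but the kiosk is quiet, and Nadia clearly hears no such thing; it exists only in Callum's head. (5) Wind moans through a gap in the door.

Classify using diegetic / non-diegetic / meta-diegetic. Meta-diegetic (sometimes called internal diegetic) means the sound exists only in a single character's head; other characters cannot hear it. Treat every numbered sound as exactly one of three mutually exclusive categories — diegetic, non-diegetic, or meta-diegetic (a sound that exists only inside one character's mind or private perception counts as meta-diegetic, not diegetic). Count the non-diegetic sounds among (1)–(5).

Sound (1): it has no source in the story world and no character can hear it — it's underscore, so non-diegetic.
(2) is diegetic: spoken by a character present in the story world.
Sound (3): the sound comes from a clock physically present in the location, so diegetic.
Sound (4): Callum alone 'hears' it — an imagined sound, not present in the space, so meta-diegetic.
(5) wind is part of the location's real environment → diegetic.
Non-diegetic: (1) — that's 1.

1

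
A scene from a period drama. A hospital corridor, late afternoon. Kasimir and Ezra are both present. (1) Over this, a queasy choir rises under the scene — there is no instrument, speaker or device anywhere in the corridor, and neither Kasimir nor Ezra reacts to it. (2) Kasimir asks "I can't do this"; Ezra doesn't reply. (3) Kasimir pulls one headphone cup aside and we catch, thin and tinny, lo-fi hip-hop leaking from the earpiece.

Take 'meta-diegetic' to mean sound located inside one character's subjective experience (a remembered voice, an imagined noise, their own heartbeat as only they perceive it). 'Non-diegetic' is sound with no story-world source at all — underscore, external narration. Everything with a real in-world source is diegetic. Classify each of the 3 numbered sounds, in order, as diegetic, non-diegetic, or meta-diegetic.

non-diegetic, diegetic, diegetic

Sound (1): it has no source in the story world and no character can hear it — it's underscore, so non-diegetic.
(2) is diegetic: spoken by a character present in the story world.
(3) is diegetic: the earpiece is a real device on Kasimir's head — source music.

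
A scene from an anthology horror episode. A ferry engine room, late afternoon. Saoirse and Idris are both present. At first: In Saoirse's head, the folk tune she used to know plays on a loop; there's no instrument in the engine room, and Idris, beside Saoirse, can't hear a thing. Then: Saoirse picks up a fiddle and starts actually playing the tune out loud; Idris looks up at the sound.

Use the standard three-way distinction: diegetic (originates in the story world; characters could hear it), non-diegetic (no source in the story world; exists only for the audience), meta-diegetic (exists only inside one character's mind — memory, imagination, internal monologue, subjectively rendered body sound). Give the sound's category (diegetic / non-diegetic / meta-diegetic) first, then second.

meta-diegetic, diegetic

First: the tune exists only as Saoirse's private memory; Idris can't hear it → meta-diegetic.
Second: Saoirse is now producing it live on a fiddle, in the room, and Idris hears it → diegetic.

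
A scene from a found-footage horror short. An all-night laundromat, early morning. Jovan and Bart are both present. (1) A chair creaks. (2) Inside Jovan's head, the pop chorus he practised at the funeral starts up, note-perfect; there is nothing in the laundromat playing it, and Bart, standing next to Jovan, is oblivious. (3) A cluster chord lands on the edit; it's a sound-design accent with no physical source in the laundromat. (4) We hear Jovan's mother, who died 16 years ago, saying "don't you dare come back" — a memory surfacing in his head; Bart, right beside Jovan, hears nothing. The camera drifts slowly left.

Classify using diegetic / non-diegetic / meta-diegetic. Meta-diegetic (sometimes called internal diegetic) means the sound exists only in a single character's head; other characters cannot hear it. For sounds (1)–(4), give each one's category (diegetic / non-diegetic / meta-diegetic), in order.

diegetic, meta-diegetic, non-diegetic, meta-diegetic

Sound (1): the sound comes from a chair physically present in the location, so diegetic.
(2) is meta-diegetic: it lives in Jovan's subjectivity, not in the laundromat.
(3) it's a sound-design accent with no in-world source; no one in the scene can hear it → non-diegetic.
Sound (4): it's Jovan's recollection rendered as sound; the other character can't hear it, so meta-diegetic.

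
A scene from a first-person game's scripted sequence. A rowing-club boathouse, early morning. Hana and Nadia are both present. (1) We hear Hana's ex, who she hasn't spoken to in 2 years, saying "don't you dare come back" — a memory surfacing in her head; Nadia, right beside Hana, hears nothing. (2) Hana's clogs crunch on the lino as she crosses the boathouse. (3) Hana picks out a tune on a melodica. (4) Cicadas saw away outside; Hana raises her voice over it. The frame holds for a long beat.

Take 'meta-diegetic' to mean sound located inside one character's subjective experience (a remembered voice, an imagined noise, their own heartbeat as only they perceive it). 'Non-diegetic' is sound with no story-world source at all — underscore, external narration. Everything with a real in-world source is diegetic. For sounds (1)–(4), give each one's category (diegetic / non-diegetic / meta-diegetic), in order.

Sound (1): a remembered line, private to Hana — not present in the room, not audible to Nadia, so meta-diegetic.
Sound (2): Hana's footsteps are produced in the story world, so diegetic.
(3) a character is playing a melodica on screen → diegetic.
Sound (4): ambient/room sound belonging to the story's physical space, so diegetic.

meta-diegetic, diegetic, diegetic, diegetic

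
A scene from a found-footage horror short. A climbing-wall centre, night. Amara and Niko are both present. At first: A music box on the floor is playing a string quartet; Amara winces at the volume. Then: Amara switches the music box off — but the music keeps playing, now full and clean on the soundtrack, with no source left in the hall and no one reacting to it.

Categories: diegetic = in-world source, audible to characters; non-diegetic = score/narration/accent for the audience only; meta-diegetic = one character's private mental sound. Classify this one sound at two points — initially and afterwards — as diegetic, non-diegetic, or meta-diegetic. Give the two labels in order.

Initially: a music box is a real in-scene source and Amara reacts to it → diegetic.
Afterwards: there is no longer any in-world source and no one can hear it — it has become underscore → non-diegetic.

diegetic, non-diegetic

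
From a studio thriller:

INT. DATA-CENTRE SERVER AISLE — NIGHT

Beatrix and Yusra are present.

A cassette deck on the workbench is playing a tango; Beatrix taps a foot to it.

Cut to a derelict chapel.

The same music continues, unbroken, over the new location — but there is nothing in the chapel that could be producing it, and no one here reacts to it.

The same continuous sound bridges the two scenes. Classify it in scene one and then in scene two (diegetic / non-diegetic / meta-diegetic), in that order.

Scene one: a cassette deck is an on-screen source and Beatrix reacts to it → diegetic.
Scene two: there is no source in the chapel and no one hears it — it's now underscore → non-diegetic.

diegetic, non-diegetic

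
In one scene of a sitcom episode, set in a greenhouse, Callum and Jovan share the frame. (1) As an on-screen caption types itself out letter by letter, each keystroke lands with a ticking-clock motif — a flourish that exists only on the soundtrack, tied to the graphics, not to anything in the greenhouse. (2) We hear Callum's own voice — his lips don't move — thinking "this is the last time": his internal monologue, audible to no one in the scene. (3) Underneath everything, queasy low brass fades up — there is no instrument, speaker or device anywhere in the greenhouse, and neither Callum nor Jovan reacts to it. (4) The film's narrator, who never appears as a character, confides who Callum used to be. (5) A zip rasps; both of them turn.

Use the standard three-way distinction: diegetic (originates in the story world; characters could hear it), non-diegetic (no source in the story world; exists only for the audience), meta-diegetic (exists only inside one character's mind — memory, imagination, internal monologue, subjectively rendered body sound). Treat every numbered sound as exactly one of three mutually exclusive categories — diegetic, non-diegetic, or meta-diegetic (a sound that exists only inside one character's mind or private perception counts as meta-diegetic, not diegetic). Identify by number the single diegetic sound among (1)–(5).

5

(1) sound married to a title/caption — outside the diegesis by definition → non-diegetic.
(2) is meta-diegetic: Callum's thought-voice: a private mental sound no other character can hear.
Sound (3): score with no on-screen or off-screen source; it exists for the audience alone, so non-diegetic.
(4) is non-diegetic: the narrator exists outside the story world, addressing only the audience.
(5) an in-world source (a zip); characters could hear it → diegetic.
Only (5) is diegetic.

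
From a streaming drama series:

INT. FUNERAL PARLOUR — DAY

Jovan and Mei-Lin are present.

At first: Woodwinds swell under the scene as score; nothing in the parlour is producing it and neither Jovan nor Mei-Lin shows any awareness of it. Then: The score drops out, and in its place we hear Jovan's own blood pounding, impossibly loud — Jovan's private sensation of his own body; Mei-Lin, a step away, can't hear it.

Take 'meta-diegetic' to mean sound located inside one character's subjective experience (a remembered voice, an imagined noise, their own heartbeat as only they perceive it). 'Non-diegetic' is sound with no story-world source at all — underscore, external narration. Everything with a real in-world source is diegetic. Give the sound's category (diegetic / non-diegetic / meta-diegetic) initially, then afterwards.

non-diegetic, meta-diegetic

Initially: underscore with no in-world source, inaudible to the characters → non-diegetic.
Afterwards: the body sound is Jovan's subjective perception alone — Mei-Lin can't hear it → meta-diegetic.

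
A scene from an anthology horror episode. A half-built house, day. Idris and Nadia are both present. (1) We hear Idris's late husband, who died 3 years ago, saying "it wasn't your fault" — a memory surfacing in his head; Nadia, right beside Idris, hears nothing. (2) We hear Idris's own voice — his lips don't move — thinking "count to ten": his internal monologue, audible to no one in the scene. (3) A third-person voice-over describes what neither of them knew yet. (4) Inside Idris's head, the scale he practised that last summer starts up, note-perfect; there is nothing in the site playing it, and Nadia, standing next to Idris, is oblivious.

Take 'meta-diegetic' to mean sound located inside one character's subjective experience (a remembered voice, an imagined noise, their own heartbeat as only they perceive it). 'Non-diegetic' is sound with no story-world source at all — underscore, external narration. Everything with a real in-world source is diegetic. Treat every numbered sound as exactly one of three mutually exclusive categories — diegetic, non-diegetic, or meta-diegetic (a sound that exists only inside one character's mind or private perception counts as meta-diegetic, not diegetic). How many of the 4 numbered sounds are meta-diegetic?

Sound (1): it's Idris's recollection rendered as sound; the other character can't hear it, so meta-diegetic.
(2) internal monologue — inside Idris's mind, not spoken into the scene → meta-diegetic.
(3) external voice-over — not a character, not heard by anyone in the scene → non-diegetic.
(4) is meta-diegetic: it lives in Idris's subjectivity, not in the site.
So 3 of the 4 are meta-diegetic: (1), (2), (4).

3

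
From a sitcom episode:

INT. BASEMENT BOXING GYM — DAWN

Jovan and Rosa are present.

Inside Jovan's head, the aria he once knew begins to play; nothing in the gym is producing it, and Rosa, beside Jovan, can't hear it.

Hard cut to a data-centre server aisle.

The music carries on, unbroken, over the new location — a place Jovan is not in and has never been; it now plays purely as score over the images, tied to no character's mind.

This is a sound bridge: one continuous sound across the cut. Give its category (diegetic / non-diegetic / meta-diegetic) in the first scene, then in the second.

meta-diegetic, non-diegetic

Scene one: the music exists only inside Jovan's mind; Rosa can't hear it → meta-diegetic.
Scene two: it's detached from Jovan entirely and plays over unrelated images with no in-world source — conventional underscore → non-diegetic.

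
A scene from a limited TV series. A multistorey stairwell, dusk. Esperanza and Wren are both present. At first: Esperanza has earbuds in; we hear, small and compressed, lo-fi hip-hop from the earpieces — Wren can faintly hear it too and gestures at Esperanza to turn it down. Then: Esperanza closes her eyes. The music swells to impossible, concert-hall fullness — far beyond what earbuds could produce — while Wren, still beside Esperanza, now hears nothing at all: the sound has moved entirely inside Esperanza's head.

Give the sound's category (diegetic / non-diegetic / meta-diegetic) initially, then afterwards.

diegetic, meta-diegetic

Initially: the earbuds are a physical source both characters can hear → diegetic.
Afterwards: the music now exists only as Esperanza's subjective experience; Wren can no longer hear it → meta-diegetic.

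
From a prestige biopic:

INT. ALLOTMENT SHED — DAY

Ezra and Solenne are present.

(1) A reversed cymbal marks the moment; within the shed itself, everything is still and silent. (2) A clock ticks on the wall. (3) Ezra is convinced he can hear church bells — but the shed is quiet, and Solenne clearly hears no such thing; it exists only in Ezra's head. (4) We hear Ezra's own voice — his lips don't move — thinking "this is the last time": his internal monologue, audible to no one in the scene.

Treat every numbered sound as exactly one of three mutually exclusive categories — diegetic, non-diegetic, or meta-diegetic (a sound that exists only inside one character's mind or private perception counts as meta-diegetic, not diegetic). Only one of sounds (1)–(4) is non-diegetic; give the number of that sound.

1

(1) is non-diegetic: nothing in the scene produces it; it's an accent added for the audience.
(2) is diegetic: the sound comes from a clock physically present in the location.
(3) is meta-diegetic: subjective to Ezra: the shed is silent and Solenne hears nothing.
Sound (4): internal monologue — inside Ezra's mind, not spoken into the scene, so meta-diegetic.
Only (1) is non-diegetic.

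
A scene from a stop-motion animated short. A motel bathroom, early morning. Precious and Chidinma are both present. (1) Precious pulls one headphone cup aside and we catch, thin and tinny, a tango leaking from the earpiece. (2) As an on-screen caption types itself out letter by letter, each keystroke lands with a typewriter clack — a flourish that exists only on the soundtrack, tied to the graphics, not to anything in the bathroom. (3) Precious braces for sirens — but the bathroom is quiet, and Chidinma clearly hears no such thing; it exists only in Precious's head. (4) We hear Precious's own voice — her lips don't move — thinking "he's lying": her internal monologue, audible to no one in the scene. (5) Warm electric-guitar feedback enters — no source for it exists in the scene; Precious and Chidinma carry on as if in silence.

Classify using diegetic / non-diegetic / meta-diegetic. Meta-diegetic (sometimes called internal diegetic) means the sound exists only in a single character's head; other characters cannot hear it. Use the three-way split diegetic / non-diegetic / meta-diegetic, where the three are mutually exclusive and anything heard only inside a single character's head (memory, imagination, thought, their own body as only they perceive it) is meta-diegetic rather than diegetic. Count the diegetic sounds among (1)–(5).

1

(1) is diegetic: the earpiece is a real device on Precious's head — source music.
(2) is non-diegetic: sound married to a title/caption — outside the diegesis by definition.
Sound (3): Precious alone 'hears' it — an imagined sound, not present in the space, so meta-diegetic.
(4) is meta-diegetic: Precious's thought-voice: a private mental sound no other character can hear.
(5) score with no on-screen or off-screen source; it exists for the audience alone → non-diegetic.
So 1 of the 5 is diegetic: (1).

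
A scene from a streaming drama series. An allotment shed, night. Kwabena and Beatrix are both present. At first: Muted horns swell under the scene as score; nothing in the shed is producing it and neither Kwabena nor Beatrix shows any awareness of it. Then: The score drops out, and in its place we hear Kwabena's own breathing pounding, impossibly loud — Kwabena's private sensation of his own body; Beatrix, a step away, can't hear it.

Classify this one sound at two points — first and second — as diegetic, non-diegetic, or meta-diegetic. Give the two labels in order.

non-diegetic, meta-diegetic

First: underscore with no in-world source, inaudible to the characters → non-diegetic.
Second: the body sound is Kwabena's subjective perception alone — Beatrix can't hear it → meta-diegetic.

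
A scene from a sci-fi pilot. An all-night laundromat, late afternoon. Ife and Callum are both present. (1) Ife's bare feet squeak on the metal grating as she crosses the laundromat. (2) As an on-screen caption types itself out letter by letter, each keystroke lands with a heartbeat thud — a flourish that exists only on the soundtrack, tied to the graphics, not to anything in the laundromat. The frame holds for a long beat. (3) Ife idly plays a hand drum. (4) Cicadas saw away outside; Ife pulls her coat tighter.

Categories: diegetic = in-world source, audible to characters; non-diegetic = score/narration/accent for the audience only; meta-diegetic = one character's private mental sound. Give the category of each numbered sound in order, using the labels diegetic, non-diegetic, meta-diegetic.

Sound (1): it's the physical sound of Ife moving in the space, so diegetic.
Sound (2): it accompanies on-screen graphics, not anything inside the story world, so non-diegetic.
Sound (3): Ife is producing the music live, in the story world, so diegetic.
(4) cicadas is part of the location's real environment → diegetic.

diegetic, non-diegetic, diegetic, diegetic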